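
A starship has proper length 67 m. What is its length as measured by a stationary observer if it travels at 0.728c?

Proper length L₀ = 67 m
γ = 1/√(1 - 0.728²) = 1.4586
L = L₀/γ = 67/1.4586 = 45.93 m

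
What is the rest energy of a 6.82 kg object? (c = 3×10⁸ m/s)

c² = (3×10⁸)² = 9.000×10¹⁶ m²/s²
E₀ = mc² = 6.82 × 9.000×10¹⁶ = 6.138×10¹⁷ J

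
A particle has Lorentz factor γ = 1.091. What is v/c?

From γ = 1/√(1 - v²/c²):
1/γ² = 1/1.091² = 0.84014
v²/c² = 1 - 0.84014 = 0.15986
v/c = √(0.15986) = 0.3998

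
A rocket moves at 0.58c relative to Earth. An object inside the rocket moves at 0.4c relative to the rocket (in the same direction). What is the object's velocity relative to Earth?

u = (u' + v)/(1 + u'v/c²)
Numerator: 0.4 + 0.58 = 0.98
Denominator: 1 + 0.232 = 1.232
u = 0.98/1.232 = 0.7955c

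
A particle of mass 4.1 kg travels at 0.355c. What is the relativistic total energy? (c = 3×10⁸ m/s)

γ = 1/√(1 - 0.355²) = 1.0697
mc² = 4.1 × (3×10⁸)² = 3.690×10¹⁷ J
E = γmc² = 1.0697 × 3.690×10¹⁷ = 3.947×10¹⁷ J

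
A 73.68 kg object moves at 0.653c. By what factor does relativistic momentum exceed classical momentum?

p_rel = γmv, p_class = mv
Ratio = γ = 1/√(1 - 0.653²) = 1.320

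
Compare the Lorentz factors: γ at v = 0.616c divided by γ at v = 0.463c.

γ₁ = 1/√(1 - 0.616²) = 1.269
γ₂ = 1/√(1 - 0.463²) = 1.128
γ₁/γ₂ = 1.269/1.128 = 1.125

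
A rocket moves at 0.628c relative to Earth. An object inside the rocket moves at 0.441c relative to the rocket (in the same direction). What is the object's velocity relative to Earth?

u = (u' + v)/(1 + u'v/c²)
Numerator: 0.441 + 0.628 = 1.069
Denominator: 1 + 0.276948 = 1.276948
u = 1.069/1.276948 = 0.8372c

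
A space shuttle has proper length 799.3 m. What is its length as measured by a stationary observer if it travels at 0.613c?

Proper length L₀ = 799.3 m
γ = 1/√(1 - 0.613²) = 1.2657
L = L₀/γ = 799.3/1.2657 = 631.5 m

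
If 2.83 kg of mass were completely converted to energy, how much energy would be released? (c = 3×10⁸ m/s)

Using E = mc²:
c² = (3×10⁸)² = 9×10¹⁶ m²/s²
E = 2.83 × 9×10¹⁶ = 2.547×10¹⁷ J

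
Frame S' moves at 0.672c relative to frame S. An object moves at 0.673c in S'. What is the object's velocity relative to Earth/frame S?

u = (u' + v)/(1 + u'v/c²)
Numerator: 0.673 + 0.672 = 1.345
Denominator: 1 + 0.452256 = 1.452256
u = 1.345/1.452256 = 0.9261c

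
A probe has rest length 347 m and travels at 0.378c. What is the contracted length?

Proper length L₀ = 347 m
γ = 1/√(1 - 0.378²) = 1.080
L = L₀/γ = 347/1.080 = 321.3 m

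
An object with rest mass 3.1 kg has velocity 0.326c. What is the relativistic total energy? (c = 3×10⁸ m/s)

γ = 1/√(1 - 0.326²) = 1.0578
mc² = 3.1 × (3×10⁸)² = 2.790×10¹⁷ J
E = γmc² = 1.0578 × 2.790×10¹⁷ = 2.951×10¹⁷ J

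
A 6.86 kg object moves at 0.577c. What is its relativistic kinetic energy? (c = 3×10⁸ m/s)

γ = 1/√(1 - 0.577²) = 1.2244
γ - 1 = 0.2244
KE = (γ-1)mc² = 0.2244 × 6.86 × (3×10⁸)² = 1.385×10¹⁷ J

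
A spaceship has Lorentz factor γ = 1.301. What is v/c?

From γ = 1/√(1 - v²/c²):
1/γ² = 1/1.301² = 0.5908
v²/c² = 1 - 0.5908 = 0.4092
v/c = √(0.4092) = 0.6397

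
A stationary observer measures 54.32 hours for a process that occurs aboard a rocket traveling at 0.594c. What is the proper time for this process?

Dilated time Δt = 54.32 hours
γ = 1/√(1 - 0.594²) = 1.243
Δt₀ = Δt/γ = 54.32/1.243 = 43.70 hours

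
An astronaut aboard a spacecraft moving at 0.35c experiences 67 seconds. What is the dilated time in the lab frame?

Proper time Δt₀ = 67 seconds
γ = 1/√(1 - 0.35²) = 1.0675
Δt = γΔt₀ = 1.0675 × 67 = 71.52 seconds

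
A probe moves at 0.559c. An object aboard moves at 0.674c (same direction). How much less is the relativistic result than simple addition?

Classical: u' + v = 0.674 + 0.559 = 1.233c
Relativistic: u = (0.674 + 0.559)/(1 + 0.376766) = 1.233/1.376766 = 0.8956c
Difference: 1.233 - 0.8956 = 0.3374c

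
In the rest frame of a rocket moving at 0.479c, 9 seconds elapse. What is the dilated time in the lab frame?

Proper time Δt₀ = 9 seconds
γ = 1/√(1 - 0.479²) = 1.139
Δt = γΔt₀ = 1.139 × 9 = 10.25 seconds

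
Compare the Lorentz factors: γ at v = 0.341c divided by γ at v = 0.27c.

γ₁ = 1/√(1 - 0.341²) = 1.064
γ₂ = 1/√(1 - 0.27²) = 1.039
γ₁/γ₂ = 1.064/1.039 = 1.024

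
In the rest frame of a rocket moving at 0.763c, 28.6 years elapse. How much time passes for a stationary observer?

Proper time Δt₀ = 28.6 years
γ = 1/√(1 - 0.763²) = 1.54703
Δt = γΔt₀ = 1.54703 × 28.6 = 44.25 years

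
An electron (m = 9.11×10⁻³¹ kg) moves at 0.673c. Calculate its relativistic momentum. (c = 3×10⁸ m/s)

γ = 1/√(1 - 0.673²) = 1.352
v = 0.673 × 3×10⁸ = 2.019×10⁸ m/s
p = γmv = 1.352 × 9.11×10⁻³¹ × 2.019×10⁸ = 2.487×10⁻²² kg·m/s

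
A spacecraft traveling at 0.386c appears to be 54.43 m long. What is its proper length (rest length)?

Contracted length L = 54.43 m
γ = 1/√(1 - 0.386²) = 1.084
L₀ = γL = 1.084 × 54.43 = 59.00 m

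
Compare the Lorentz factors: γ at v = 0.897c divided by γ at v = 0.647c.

γ₁ = 1/√(1 - 0.897²) = 2.262
γ₂ = 1/√(1 - 0.647²) = 1.311
γ₁/γ₂ = 2.262/1.311 = 1.725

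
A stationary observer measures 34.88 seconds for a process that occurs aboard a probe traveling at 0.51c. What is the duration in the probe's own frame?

Dilated time Δt = 34.88 seconds
γ = 1/√(1 - 0.51²) = 1.1626
Δt₀ = Δt/γ = 34.88/1.1626 = 30.00 seconds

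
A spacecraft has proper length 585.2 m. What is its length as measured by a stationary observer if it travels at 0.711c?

Proper length L₀ = 585.2 m
γ = 1/√(1 - 0.711²) = 1.422
L = L₀/γ = 585.2/1.422 = 411.5 m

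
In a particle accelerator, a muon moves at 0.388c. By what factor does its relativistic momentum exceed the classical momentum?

p_rel = γmv, p_class = mv
Ratio = γ = 1/√(1 - 0.388²)
= 1/√(0.849456) = 1.085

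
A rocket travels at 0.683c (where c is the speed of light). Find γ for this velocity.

v/c = 0.683, so (v/c)² = 0.466489
1 - (v/c)² = 0.533511
γ = 1/√(0.533511) = 1.369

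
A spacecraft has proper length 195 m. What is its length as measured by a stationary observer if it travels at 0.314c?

Proper length L₀ = 195 m
γ = 1/√(1 - 0.314²) = 1.0533
L = L₀/γ = 195/1.0533 = 185.1 m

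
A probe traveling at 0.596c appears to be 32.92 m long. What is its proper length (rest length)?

Contracted length L = 32.92 m
γ = 1/√(1 - 0.596²) = 1.2454
L₀ = γL = 1.2454 × 32.92 = 41.00 m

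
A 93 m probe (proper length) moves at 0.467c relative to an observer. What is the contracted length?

Proper length L₀ = 93 m
γ = 1/√(1 - 0.467²) = 1.1309
L = L₀/γ = 93/1.1309 = 82.24 m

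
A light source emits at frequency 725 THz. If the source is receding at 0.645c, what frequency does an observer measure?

β = v/c = 0.645
(1-β)/(1+β) = 0.355/1.645 = 0.2158
Doppler factor = √(0.2158) = 0.4645
f_obs = 725 × 0.4645 = 336.8 THz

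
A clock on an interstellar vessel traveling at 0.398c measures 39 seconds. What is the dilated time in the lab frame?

Proper time Δt₀ = 39 seconds
γ = 1/√(1 - 0.398²) = 1.090
Δt = γΔt₀ = 1.090 × 39 = 42.51 seconds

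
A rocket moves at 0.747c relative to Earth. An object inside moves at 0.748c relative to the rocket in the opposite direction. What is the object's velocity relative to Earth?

Object's velocity in rocket frame is u' = -0.748c
u = (u' + v)/(1 + u'v/c²) = (v - 0.748)/(1 - 0.748·v/c²)
Numerator: 0.747 - 0.748 = -0.001
Denominator: 1 - 0.558756 = 0.441244
u = -0.001/0.441244 = -0.002266c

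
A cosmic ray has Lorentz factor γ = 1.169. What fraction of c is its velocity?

From γ = 1/√(1 - v²/c²):
1/γ² = 1/1.169² = 0.7318
v²/c² = 1 - 0.7318 = 0.2682
v/c = √(0.2682) = 0.5179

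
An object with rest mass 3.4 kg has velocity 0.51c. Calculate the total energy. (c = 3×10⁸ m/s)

γ = 1/√(1 - 0.51²) = 1.16255
mc² = 3.4 × (3×10⁸)² = 3.060×10¹⁷ J
E = γmc² = 1.16255 × 3.060×10¹⁷ = 3.557×10¹⁷ J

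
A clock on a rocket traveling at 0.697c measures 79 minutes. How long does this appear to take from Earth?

Proper time Δt₀ = 79 minutes
γ = 1/√(1 - 0.697²) = 1.395
Δt = γΔt₀ = 1.395 × 79 = 110.2 minutes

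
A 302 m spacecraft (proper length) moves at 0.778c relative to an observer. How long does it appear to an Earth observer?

Proper length L₀ = 302 m
γ = 1/√(1 - 0.778²) = 1.592
L = L₀/γ = 302/1.592 = 189.7 m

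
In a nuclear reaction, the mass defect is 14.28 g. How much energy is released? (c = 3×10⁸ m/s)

Convert mass defect: Δm = 14.28 g = 0.01428 kg
E = Δm·c² = 0.01428 × (3×10⁸)²
= 0.01428 × 9×10¹⁶ = 1.285×10¹⁵ J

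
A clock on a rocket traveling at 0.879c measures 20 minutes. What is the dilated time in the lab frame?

Proper time Δt₀ = 20 minutes
γ = 1/√(1 - 0.879²) = 2.097
Δt = γΔt₀ = 2.097 × 20 = 41.94 minutes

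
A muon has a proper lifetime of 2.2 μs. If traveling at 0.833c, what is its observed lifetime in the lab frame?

Proper lifetime τ₀ = 2.2 μs
γ = 1/√(1 - 0.833²) = 1.8074
τ = γτ₀ = 1.8074 × 2.2 μs = 3.976 μs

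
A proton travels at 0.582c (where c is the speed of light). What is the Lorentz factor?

v/c = 0.582, so (v/c)² = 0.338724
1 - (v/c)² = 0.661276
γ = 1/√(0.661276) = 1.230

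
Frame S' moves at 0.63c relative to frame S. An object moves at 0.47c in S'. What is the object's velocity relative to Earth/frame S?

u = (u' + v)/(1 + u'v/c²)
Numerator: 0.47 + 0.63 = 1.1
Denominator: 1 + 0.2961 = 1.2961
u = 1.1/1.2961 = 0.8487c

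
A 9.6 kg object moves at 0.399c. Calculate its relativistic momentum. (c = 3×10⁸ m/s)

γ = 1/√(1 - 0.399²) = 1.0906
v = 0.399 × 3×10⁸ = 1.197×10⁸ m/s
p = γmv = 1.0906 × 9.6 × 1.197×10⁸ = 1.253×10⁹ kg·m/s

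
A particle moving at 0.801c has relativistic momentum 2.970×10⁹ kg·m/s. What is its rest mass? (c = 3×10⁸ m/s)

γ = 1/√(1 - 0.801²) = 1.6704
v = 0.801 × 3×10⁸ = 2.403×10⁸ m/s
m = p/(γv) = 2.970×10⁹/(1.6704 × 2.403×10⁸) = 7.399 kg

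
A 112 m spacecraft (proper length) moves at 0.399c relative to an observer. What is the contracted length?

Proper length L₀ = 112 m
γ = 1/√(1 - 0.399²) = 1.091
L = L₀/γ = 112/1.091 = 102.7 m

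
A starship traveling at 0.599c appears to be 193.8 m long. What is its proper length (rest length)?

Contracted length L = 193.8 m
γ = 1/√(1 - 0.599²) = 1.2488
L₀ = γL = 1.2488 × 193.8 = 242.0 m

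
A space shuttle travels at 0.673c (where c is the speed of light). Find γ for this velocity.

v/c = 0.673, so (v/c)² = 0.452929
1 - (v/c)² = 0.547071
γ = 1/√(0.547071) = 1.352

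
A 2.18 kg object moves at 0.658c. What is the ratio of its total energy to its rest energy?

E = γmc², E₀ = mc²
E/E₀ = γ = 1/√(1 - 0.658²) = 1.328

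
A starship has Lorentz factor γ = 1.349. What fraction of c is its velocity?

From γ = 1/√(1 - v²/c²):
1/γ² = 1/1.349² = 0.5495
v²/c² = 1 - 0.5495 = 0.4505
v/c = √(0.4505) = 0.6712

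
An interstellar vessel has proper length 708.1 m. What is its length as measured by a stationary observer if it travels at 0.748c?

Proper length L₀ = 708.1 m
γ = 1/√(1 - 0.748²) = 1.5067
L = L₀/γ = 708.1/1.5067 = 470.0 m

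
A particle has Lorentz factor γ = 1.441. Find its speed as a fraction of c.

From γ = 1/√(1 - v²/c²):
1/γ² = 1/1.441² = 0.4816
v²/c² = 1 - 0.4816 = 0.5184
v/c = √(0.5184) = 0.7200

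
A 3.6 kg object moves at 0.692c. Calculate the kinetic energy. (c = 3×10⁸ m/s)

γ = 1/√(1 - 0.692²) = 1.3852
γ - 1 = 0.3852
KE = (γ-1)mc² = 0.3852 × 3.6 × (3×10⁸)² = 1.248×10¹⁷ J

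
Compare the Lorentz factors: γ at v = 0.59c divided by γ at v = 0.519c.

γ₁ = 1/√(1 - 0.59²) = 1.239
γ₂ = 1/√(1 - 0.519²) = 1.170
γ₁/γ₂ = 1.239/1.170 = 1.059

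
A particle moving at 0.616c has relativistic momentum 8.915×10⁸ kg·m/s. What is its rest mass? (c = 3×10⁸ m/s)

γ = 1/√(1 - 0.616²) = 1.2694
v = 0.616 × 3×10⁸ = 1.848×10⁸ m/s
m = p/(γv) = 8.915×10⁸/(1.2694 × 1.848×10⁸) = 3.800 kg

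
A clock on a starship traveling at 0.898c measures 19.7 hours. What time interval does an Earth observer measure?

Proper time Δt₀ = 19.7 hours
γ = 1/√(1 - 0.898²) = 2.2728
Δt = γΔt₀ = 2.2728 × 19.7 = 44.77 hours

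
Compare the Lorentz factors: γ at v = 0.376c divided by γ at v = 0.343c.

γ₁ = 1/√(1 - 0.376²) = 1.0792
γ₂ = 1/√(1 - 0.343²) = 1.0646
γ₁/γ₂ = 1.0792/1.0646 = 1.014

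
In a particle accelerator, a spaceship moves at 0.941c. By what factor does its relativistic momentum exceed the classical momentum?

p_rel = γmv, p_class = mv
Ratio = γ = 1/√(1 - 0.941²)
= 1/√(0.114519) = 2.955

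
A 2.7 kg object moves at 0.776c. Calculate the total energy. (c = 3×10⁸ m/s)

γ = 1/√(1 - 0.776²) = 1.5855
mc² = 2.7 × (3×10⁸)² = 2.430×10¹⁷ J
E = γmc² = 1.5855 × 2.430×10¹⁷ = 3.853×10¹⁷ J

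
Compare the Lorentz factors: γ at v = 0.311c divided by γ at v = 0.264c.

γ₁ = 1/√(1 - 0.311²) = 1.0522
γ₂ = 1/√(1 - 0.264²) = 1.0368
γ₁/γ₂ = 1.0522/1.0368 = 1.015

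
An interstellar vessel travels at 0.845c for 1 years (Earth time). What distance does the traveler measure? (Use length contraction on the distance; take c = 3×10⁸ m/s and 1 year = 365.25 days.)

Earth distance: d = v × t = 0.845c × 1 yr = 8.000×10¹⁵ m
γ = 1.870
d' = d/γ = 8.000×10¹⁵/1.870 = 4.278×10¹⁵ m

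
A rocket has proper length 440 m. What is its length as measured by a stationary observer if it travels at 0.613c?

Proper length L₀ = 440 m
γ = 1/√(1 - 0.613²) = 1.266
L = L₀/γ = 440/1.266 = 347.6 m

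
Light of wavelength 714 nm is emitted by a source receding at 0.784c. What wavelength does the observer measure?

β = 0.784
Wavelength Doppler factor = √(1.784/0.216) = √(8.259) = 2.874
λ_obs = 714 × 2.874 = 2052 nm (redshift)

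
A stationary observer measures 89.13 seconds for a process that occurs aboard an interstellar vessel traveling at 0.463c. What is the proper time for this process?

Dilated time Δt = 89.13 seconds
γ = 1/√(1 - 0.463²) = 1.1282
Δt₀ = Δt/γ = 89.13/1.1282 = 79.00 seconds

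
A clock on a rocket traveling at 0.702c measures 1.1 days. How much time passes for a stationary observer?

Proper time Δt₀ = 1.1 days
γ = 1/√(1 - 0.702²) = 1.4041
Δt = γΔt₀ = 1.4041 × 1.1 = 1.545 days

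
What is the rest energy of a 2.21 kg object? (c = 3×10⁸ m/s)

c² = (3×10⁸)² = 9.000×10¹⁶ m²/s²
E₀ = mc² = 2.21 × 9.000×10¹⁶ = 1.989×10¹⁷ J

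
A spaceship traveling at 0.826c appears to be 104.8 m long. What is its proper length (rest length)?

Contracted length L = 104.8 m
γ = 1/√(1 - 0.826²) = 1.774
L₀ = γL = 1.774 × 104.8 = 185.9 m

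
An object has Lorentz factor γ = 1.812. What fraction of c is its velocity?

From γ = 1/√(1 - v²/c²):
1/γ² = 1/1.812² = 0.3046
v²/c² = 1 - 0.3046 = 0.6954
v/c = √(0.6954) = 0.8339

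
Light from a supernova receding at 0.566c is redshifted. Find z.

β = 0.566
(1+β)/(1-β) = 1.566/0.434 = 3.6083
√(3.6083) = 1.8996
z = 1.8996 - 1 = 0.8996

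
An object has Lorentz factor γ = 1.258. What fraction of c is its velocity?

From γ = 1/√(1 - v²/c²):
1/γ² = 1/1.258² = 0.6319
v²/c² = 1 - 0.6319 = 0.3681
v/c = √(0.3681) = 0.6067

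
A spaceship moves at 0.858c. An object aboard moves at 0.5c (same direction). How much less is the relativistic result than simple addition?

Classical: u' + v = 0.5 + 0.858 = 1.358c
Relativistic: u = (0.5 + 0.858)/(1 + 0.429) = 1.358/1.429 = 0.9503c
Difference: 1.358 - 0.9503 = 0.4077c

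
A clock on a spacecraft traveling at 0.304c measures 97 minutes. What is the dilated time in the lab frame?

Proper time Δt₀ = 97 minutes
γ = 1/√(1 - 0.304²) = 1.0497
Δt = γΔt₀ = 1.0497 × 97 = 101.8 minutes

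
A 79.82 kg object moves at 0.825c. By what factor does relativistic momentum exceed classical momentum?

p_rel = γmv, p_class = mv
Ratio = γ = 1/√(1 - 0.825²) = 1.769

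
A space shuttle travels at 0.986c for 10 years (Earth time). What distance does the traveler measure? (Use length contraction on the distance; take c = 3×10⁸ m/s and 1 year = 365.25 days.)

Earth distance: d = v × t = 0.986c × 10 yr = 9.335×10¹⁶ m
γ = 5.997
d' = d/γ = 9.335×10¹⁶/5.997 = 1.557×10¹⁶ m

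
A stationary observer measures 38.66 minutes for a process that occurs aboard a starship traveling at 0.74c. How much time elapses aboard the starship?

Dilated time Δt = 38.66 minutes
γ = 1/√(1 - 0.74²) = 1.487
Δt₀ = Δt/γ = 38.66/1.487 = 26.00 minutes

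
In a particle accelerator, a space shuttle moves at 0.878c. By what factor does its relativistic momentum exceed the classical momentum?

p_rel = γmv, p_class = mv
Ratio = γ = 1/√(1 - 0.878²)
= 1/√(0.229116) = 2.089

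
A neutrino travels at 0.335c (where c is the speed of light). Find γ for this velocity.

v/c = 0.335, so (v/c)² = 0.112225
1 - (v/c)² = 0.887775
γ = 1/√(0.887775) = 1.061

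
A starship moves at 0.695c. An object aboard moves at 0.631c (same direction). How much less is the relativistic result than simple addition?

Classical: u' + v = 0.631 + 0.695 = 1.326c
Relativistic: u = (0.631 + 0.695)/(1 + 0.438545) = 1.326/1.438545 = 0.9218c
Difference: 1.326 - 0.9218 = 0.4042c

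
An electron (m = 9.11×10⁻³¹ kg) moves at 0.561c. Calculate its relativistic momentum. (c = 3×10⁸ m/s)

γ = 1/√(1 - 0.561²) = 1.208
v = 0.561 × 3×10⁸ = 1.683×10⁸ m/s
p = γmv = 1.208 × 9.11×10⁻³¹ × 1.683×10⁸ = 1.852×10⁻²² kg·m/s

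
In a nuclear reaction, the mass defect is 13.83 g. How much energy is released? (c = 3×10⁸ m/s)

Convert mass defect: Δm = 13.83 g = 0.01383 kg
E = Δm·c² = 0.01383 × (3×10⁸)²
= 0.01383 × 9×10¹⁶ = 1.245×10¹⁵ J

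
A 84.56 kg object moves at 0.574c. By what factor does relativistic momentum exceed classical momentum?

p_rel = γmv, p_class = mv
Ratio = γ = 1/√(1 - 0.574²) = 1.221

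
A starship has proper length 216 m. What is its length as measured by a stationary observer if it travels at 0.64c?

Proper length L₀ = 216 m
γ = 1/√(1 - 0.64²) = 1.301
L = L₀/γ = 216/1.301 = 166.0 m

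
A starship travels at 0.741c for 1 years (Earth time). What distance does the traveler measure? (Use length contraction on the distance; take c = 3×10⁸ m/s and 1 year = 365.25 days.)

Earth distance: d = v × t = 0.741c × 1 yr = 7.015×10¹⁵ m
γ = 1.489
d' = d/γ = 7.015×10¹⁵/1.489 = 4.711×10¹⁵ m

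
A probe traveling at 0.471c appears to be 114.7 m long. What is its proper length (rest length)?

Contracted length L = 114.7 m
γ = 1/√(1 - 0.471²) = 1.1336
L₀ = γL = 1.1336 × 114.7 = 130.0 m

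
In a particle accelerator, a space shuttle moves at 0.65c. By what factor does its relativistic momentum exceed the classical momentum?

p_rel = γmv, p_class = mv
Ratio = γ = 1/√(1 - 0.65²)
= 1/√(0.5775) = 1.316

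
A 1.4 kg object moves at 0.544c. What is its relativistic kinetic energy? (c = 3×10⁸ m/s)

γ = 1/√(1 - 0.544²) = 1.19177
γ - 1 = 0.19177
KE = (γ-1)mc² = 0.19177 × 1.4 × (3×10⁸)² = 2.416×10¹⁶ J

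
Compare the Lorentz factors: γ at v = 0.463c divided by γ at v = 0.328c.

γ₁ = 1/√(1 - 0.463²) = 1.1282
γ₂ = 1/√(1 - 0.328²) = 1.0586
γ₁/γ₂ = 1.1282/1.0586 = 1.066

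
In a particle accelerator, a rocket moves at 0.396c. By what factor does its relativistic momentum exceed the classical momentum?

p_rel = γmv, p_class = mv
Ratio = γ = 1/√(1 - 0.396²)
= 1/√(0.843184) = 1.089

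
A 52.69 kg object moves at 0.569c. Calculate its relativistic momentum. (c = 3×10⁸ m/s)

γ = 1/√(1 - 0.569²) = 1.216
v = 0.569 × 3×10⁸ = 1.707×10⁸ m/s
p = γmv = 1.216 × 52.69 × 1.707×10⁸ = 1.094×10¹⁰ kg·m/s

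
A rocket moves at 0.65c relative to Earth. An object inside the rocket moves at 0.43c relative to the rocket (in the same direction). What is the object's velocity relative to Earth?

u = (u' + v)/(1 + u'v/c²)
Numerator: 0.43 + 0.65 = 1.08
Denominator: 1 + 0.2795 = 1.2795
u = 1.08/1.2795 = 0.8441c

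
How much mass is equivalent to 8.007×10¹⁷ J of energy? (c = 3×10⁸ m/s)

From E = mc², we get m = E/c²
c² = (3×10⁸)² = 9×10¹⁶ m²/s²
m = 8.007×10¹⁷ / 9×10¹⁶ = 8.897 kg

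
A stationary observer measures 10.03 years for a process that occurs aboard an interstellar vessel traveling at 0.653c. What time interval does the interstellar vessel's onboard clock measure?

Dilated time Δt = 10.03 years
γ = 1/√(1 - 0.653²) = 1.3204
Δt₀ = Δt/γ = 10.03/1.3204 = 7.596 years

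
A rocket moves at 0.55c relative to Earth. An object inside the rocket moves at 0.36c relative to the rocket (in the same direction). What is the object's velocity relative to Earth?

u = (u' + v)/(1 + u'v/c²)
Numerator: 0.36 + 0.55 = 0.91
Denominator: 1 + 0.198 = 1.198
u = 0.91/1.198 = 0.7596c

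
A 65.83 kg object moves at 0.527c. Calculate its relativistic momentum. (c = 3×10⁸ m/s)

γ = 1/√(1 - 0.527²) = 1.177
v = 0.527 × 3×10⁸ = 1.581×10⁸ m/s
p = γmv = 1.177 × 65.83 × 1.581×10⁸ = 1.225×10¹⁰ kg·m/s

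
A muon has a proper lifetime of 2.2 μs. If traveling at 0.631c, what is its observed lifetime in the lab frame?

Proper lifetime τ₀ = 2.2 μs
γ = 1/√(1 - 0.631²) = 1.289
τ = γτ₀ = 1.289 × 2.2 μs = 2.836 μs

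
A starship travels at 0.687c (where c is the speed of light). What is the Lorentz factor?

v/c = 0.687, so (v/c)² = 0.471969
1 - (v/c)² = 0.528031
γ = 1/√(0.528031) = 1.376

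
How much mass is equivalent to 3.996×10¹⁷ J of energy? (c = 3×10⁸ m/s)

From E = mc², we get m = E/c²
c² = (3×10⁸)² = 9×10¹⁶ m²/s²
m = 3.996×10¹⁷ / 9×10¹⁶ = 4.440 kg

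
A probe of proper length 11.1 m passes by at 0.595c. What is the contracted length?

Proper length L₀ = 11.1 m
γ = 1/√(1 - 0.595²) = 1.2442
L = L₀/γ = 11.1/1.2442 = 8.921 m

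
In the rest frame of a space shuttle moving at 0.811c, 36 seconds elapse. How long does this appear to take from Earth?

Proper time Δt₀ = 36 seconds
γ = 1/√(1 - 0.811²) = 1.7093
Δt = γΔt₀ = 1.7093 × 36 = 61.53 seconds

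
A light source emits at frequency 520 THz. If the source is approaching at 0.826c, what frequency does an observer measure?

β = v/c = 0.826
(1+β)/(1-β) = 1.826/0.174 = 10.4943
Doppler factor = √(10.4943) = 3.2395
f_obs = 520 × 3.2395 = 1685 THz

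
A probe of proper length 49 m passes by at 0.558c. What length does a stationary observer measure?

Proper length L₀ = 49 m
γ = 1/√(1 - 0.558²) = 1.205
L = L₀/γ = 49/1.205 = 40.66 m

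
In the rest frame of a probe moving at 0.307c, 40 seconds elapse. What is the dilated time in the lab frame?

Proper time Δt₀ = 40 seconds
γ = 1/√(1 - 0.307²) = 1.0507
Δt = γΔt₀ = 1.0507 × 40 = 42.03 seconds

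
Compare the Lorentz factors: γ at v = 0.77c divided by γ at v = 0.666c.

γ₁ = 1/√(1 - 0.77²) = 1.567
γ₂ = 1/√(1 - 0.666²) = 1.341
γ₁/γ₂ = 1.567/1.341 = 1.169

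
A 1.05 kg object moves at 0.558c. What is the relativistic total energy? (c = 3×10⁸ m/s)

γ = 1/√(1 - 0.558²) = 1.205
mc² = 1.05 × (3×10⁸)² = 9.450×10¹⁶ J
E = γmc² = 1.205 × 9.450×10¹⁶ = 1.139×10¹⁷ J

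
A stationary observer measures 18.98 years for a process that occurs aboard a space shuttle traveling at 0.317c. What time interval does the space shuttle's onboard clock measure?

Dilated time Δt = 18.98 years
γ = 1/√(1 - 0.317²) = 1.0544
Δt₀ = Δt/γ = 18.98/1.0544 = 18.00 years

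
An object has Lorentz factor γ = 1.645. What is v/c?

From γ = 1/√(1 - v²/c²):
1/γ² = 1/1.645² = 0.3695
v²/c² = 1 - 0.3695 = 0.6305
v/c = √(0.6305) = 0.7940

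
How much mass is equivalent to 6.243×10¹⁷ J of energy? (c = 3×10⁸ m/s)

From E = mc², we get m = E/c²
c² = (3×10⁸)² = 9×10¹⁶ m²/s²
m = 6.243×10¹⁷ / 9×10¹⁶ = 6.937 kg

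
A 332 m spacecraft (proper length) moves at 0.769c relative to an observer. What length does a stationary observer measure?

Proper length L₀ = 332 m
γ = 1/√(1 - 0.769²) = 1.5643
L = L₀/γ = 332/1.5643 = 212.2 m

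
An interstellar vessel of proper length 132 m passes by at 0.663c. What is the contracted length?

Proper length L₀ = 132 m
γ = 1/√(1 - 0.663²) = 1.3358
L = L₀/γ = 132/1.3358 = 98.82 m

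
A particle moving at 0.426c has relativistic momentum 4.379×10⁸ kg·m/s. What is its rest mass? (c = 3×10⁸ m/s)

γ = 1/√(1 - 0.426²) = 1.1053
v = 0.426 × 3×10⁸ = 1.278×10⁸ m/s
m = p/(γv) = 4.379×10⁸/(1.1053 × 1.278×10⁸) = 3.100 kg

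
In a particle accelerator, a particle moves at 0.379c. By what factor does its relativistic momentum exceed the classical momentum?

p_rel = γmv, p_class = mv
Ratio = γ = 1/√(1 - 0.379²)
= 1/√(0.856359) = 1.081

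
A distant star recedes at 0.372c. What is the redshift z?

β = 0.372
(1+β)/(1-β) = 1.372/0.628 = 2.1847
√(2.1847) = 1.4781
z = 1.4781 - 1 = 0.4781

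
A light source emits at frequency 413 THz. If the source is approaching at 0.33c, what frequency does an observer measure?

β = v/c = 0.33
(1+β)/(1-β) = 1.33/0.67 = 1.985
Doppler factor = √(1.985) = 1.409
f_obs = 413 × 1.409 = 581.9 THz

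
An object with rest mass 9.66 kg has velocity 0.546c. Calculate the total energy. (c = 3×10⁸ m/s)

γ = 1/√(1 - 0.546²) = 1.194
mc² = 9.66 × (3×10⁸)² = 8.694×10¹⁷ J
E = γmc² = 1.194 × 8.694×10¹⁷ = 1.038×10¹⁸ J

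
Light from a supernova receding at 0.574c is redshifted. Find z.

β = 0.574
(1+β)/(1-β) = 1.574/0.426 = 3.695
√(3.695) = 1.9222
z = 1.9222 - 1 = 0.9222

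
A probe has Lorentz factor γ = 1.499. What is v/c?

From γ = 1/√(1 - v²/c²):
1/γ² = 1/1.499² = 0.4450
v²/c² = 1 - 0.4450 = 0.5550
v/c = √(0.5550) = 0.7450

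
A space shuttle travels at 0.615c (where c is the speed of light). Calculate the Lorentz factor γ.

v/c = 0.615, so (v/c)² = 0.378225
1 - (v/c)² = 0.621775
γ = 1/√(0.621775) = 1.268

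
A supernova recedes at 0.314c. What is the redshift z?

β = 0.314
(1+β)/(1-β) = 1.314/0.686 = 1.915
√(1.915) = 1.384
z = 1.384 - 1 = 0.3840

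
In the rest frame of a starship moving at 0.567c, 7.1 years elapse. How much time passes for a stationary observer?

Proper time Δt₀ = 7.1 years
γ = 1/√(1 - 0.567²) = 1.214
Δt = γΔt₀ = 1.214 × 7.1 = 8.619 years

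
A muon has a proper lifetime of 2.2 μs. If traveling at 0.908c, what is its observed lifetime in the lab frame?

Proper lifetime τ₀ = 2.2 μs
γ = 1/√(1 - 0.908²) = 2.387
τ = γτ₀ = 2.387 × 2.2 μs = 5.251 μs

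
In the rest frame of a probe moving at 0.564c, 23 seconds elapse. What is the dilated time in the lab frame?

Proper time Δt₀ = 23 seconds
γ = 1/√(1 - 0.564²) = 1.211
Δt = γΔt₀ = 1.211 × 23 = 27.85 seconds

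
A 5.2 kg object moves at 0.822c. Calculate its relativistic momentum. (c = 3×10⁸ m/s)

γ = 1/√(1 - 0.822²) = 1.756
v = 0.822 × 3×10⁸ = 2.466×10⁸ m/s
p = γmv = 1.756 × 5.2 × 2.466×10⁸ = 2.252×10⁹ kg·m/s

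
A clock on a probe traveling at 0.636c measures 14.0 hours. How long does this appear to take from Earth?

Proper time Δt₀ = 14.0 hours
γ = 1/√(1 - 0.636²) = 1.296
Δt = γΔt₀ = 1.296 × 14.0 = 18.14 hours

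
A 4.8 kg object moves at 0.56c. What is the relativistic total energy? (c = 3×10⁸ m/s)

γ = 1/√(1 - 0.56²) = 1.207
mc² = 4.8 × (3×10⁸)² = 4.320×10¹⁷ J
E = γmc² = 1.207 × 4.320×10¹⁷ = 5.214×10¹⁷ J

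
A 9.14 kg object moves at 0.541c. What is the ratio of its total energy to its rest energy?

E = γmc², E₀ = mc²
E/E₀ = γ = 1/√(1 - 0.541²) = 1.189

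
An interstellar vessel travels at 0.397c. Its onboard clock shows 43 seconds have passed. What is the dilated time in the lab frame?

Proper time Δt₀ = 43 seconds
γ = 1/√(1 - 0.397²) = 1.0895
Δt = γΔt₀ = 1.0895 × 43 = 46.85 seconds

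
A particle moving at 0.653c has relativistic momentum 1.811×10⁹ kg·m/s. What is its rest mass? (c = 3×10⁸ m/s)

γ = 1/√(1 - 0.653²) = 1.3204
v = 0.653 × 3×10⁸ = 1.959×10⁸ m/s
m = p/(γv) = 1.811×10⁹/(1.3204 × 1.959×10⁸) = 7.001 kg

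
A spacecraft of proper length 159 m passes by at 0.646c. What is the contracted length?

Proper length L₀ = 159 m
γ = 1/√(1 - 0.646²) = 1.310
L = L₀/γ = 159/1.310 = 121.4 m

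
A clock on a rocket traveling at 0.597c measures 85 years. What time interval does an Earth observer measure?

Proper time Δt₀ = 85 years
γ = 1/√(1 - 0.597²) = 1.247
Δt = γΔt₀ = 1.247 × 85 = 106.0 years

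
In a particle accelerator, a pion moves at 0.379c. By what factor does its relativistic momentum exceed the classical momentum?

p_rel = γmv, p_class = mv
Ratio = γ = 1/√(1 - 0.379²)
= 1/√(0.856359) = 1.081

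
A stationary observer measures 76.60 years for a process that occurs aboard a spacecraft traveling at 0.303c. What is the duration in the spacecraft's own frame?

Dilated time Δt = 76.60 years
γ = 1/√(1 - 0.303²) = 1.0493
Δt₀ = Δt/γ = 76.60/1.0493 = 73.00 years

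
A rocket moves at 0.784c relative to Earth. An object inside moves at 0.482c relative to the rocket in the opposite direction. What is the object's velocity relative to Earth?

Object's velocity in rocket frame is u' = -0.482c
u = (u' + v)/(1 + u'v/c²) = (v - 0.482)/(1 - 0.482·v/c²)
Numerator: 0.784 - 0.482 = 0.302
Denominator: 1 - 0.377888 = 0.622112
u = 0.302/0.622112 = 0.4854c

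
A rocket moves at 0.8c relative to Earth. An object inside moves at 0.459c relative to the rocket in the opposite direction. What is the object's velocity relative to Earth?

Object's velocity in rocket frame is u' = -0.459c
u = (u' + v)/(1 + u'v/c²) = (v - 0.459)/(1 - 0.459·v/c²)
Numerator: 0.8 - 0.459 = 0.341
Denominator: 1 - 0.3672 = 0.6328
u = 0.341/0.6328 = 0.5389c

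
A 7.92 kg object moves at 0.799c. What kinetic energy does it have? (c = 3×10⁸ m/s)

γ = 1/√(1 - 0.799²) = 1.663
γ - 1 = 0.6630
KE = (γ-1)mc² = 0.6630 × 7.92 × (3×10⁸)² = 4.726×10¹⁷ J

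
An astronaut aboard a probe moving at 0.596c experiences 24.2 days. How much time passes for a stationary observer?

Proper time Δt₀ = 24.2 days
γ = 1/√(1 - 0.596²) = 1.2454
Δt = γΔt₀ = 1.2454 × 24.2 = 30.14 days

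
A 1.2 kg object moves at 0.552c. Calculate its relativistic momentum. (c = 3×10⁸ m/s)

γ = 1/√(1 - 0.552²) = 1.199
v = 0.552 × 3×10⁸ = 1.656×10⁸ m/s
p = γmv = 1.199 × 1.2 × 1.656×10⁸ = 2.383×10⁸ kg·m/s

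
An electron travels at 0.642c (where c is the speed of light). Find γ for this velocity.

v/c = 0.642, so (v/c)² = 0.412164
1 - (v/c)² = 0.587836
γ = 1/√(0.587836) = 1.304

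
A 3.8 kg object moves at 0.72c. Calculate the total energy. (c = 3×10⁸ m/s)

γ = 1/√(1 - 0.72²) = 1.441
mc² = 3.8 × (3×10⁸)² = 3.420×10¹⁷ J
E = γmc² = 1.441 × 3.420×10¹⁷ = 4.928×10¹⁷ J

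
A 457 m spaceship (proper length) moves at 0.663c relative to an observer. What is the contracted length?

Proper length L₀ = 457 m
γ = 1/√(1 - 0.663²) = 1.336
L = L₀/γ = 457/1.336 = 342.1 m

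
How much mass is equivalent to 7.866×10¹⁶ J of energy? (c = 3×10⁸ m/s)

From E = mc², we get m = E/c²
c² = (3×10⁸)² = 9×10¹⁶ m²/s²
m = 7.866×10¹⁶ / 9×10¹⁶ = 0.8740 kg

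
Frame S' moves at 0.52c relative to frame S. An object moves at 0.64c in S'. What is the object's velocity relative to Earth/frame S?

u = (u' + v)/(1 + u'v/c²)
Numerator: 0.64 + 0.52 = 1.16
Denominator: 1 + 0.3328 = 1.3328
u = 1.16/1.3328 = 0.8703c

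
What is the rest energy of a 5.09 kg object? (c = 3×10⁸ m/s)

c² = (3×10⁸)² = 9.000×10¹⁶ m²/s²
E₀ = mc² = 5.09 × 9.000×10¹⁶ = 4.581×10¹⁷ J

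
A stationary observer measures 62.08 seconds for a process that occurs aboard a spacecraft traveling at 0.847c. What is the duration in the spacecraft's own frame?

Dilated time Δt = 62.08 seconds
γ = 1/√(1 - 0.847²) = 1.881
Δt₀ = Δt/γ = 62.08/1.881 = 33.00 seconds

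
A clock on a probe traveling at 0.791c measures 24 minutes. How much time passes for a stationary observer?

Proper time Δt₀ = 24 minutes
γ = 1/√(1 - 0.791²) = 1.6345
Δt = γΔt₀ = 1.6345 × 24 = 39.23 minutes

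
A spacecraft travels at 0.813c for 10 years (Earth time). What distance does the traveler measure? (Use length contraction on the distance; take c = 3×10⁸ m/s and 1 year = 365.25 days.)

Earth distance: d = v × t = 0.813c × 10 yr = 7.6969×10¹⁶ m
γ = 1.7174
d' = d/γ = 7.6969×10¹⁶/1.7174 = 4.482×10¹⁶ m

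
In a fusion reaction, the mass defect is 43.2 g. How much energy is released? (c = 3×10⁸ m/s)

Convert mass defect: Δm = 43.2 g = 0.0432 kg
E = Δm·c² = 0.0432 × (3×10⁸)²
= 0.0432 × 9×10¹⁶ = 3.888×10¹⁵ J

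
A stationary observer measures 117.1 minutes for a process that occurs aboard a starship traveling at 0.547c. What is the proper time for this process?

Dilated time Δt = 117.1 minutes
γ = 1/√(1 - 0.547²) = 1.19455
Δt₀ = Δt/γ = 117.1/1.19455 = 98.03 minutes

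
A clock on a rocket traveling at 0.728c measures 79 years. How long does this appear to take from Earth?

Proper time Δt₀ = 79 years
γ = 1/√(1 - 0.728²) = 1.4586
Δt = γΔt₀ = 1.4586 × 79 = 115.2 years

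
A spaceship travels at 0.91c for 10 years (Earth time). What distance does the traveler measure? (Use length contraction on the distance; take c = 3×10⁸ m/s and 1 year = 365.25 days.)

Earth distance: d = v × t = 0.91c × 10 yr = 8.615×10¹⁶ m
γ = 2.412
d' = d/γ = 8.615×10¹⁶/2.412 = 3.572×10¹⁶ m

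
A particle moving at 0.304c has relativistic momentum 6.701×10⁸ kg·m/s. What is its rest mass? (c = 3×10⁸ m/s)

γ = 1/√(1 - 0.304²) = 1.0497
v = 0.304 × 3×10⁸ = 9.120×10⁷ m/s
m = p/(γv) = 6.701×10⁸/(1.0497 × 9.120×10⁷) = 7.000 kg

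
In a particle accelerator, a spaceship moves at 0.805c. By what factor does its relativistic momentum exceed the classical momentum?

p_rel = γmv, p_class = mv
Ratio = γ = 1/√(1 - 0.805²)
= 1/√(0.351975) = 1.686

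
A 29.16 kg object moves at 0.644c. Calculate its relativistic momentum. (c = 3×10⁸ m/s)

γ = 1/√(1 - 0.644²) = 1.3071
v = 0.644 × 3×10⁸ = 1.932×10⁸ m/s
p = γmv = 1.3071 × 29.16 × 1.932×10⁸ = 7.364×10⁹ kg·m/s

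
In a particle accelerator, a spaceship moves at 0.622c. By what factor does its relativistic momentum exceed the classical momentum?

p_rel = γmv, p_class = mv
Ratio = γ = 1/√(1 - 0.622²)
= 1/√(0.613116) = 1.277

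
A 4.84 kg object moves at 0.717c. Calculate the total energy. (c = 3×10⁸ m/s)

γ = 1/√(1 - 0.717²) = 1.4346
mc² = 4.84 × (3×10⁸)² = 4.356×10¹⁷ J
E = γmc² = 1.4346 × 4.356×10¹⁷ = 6.249×10¹⁷ J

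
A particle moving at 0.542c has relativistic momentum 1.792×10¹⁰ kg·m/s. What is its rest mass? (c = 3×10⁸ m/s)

γ = 1/√(1 - 0.542²) = 1.1899
v = 0.542 × 3×10⁸ = 1.626×10⁸ m/s
m = p/(γv) = 1.792×10¹⁰/(1.1899 × 1.626×10⁸) = 92.62 kg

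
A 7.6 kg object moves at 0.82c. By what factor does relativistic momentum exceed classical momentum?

p_rel = γmv, p_class = mv
Ratio = γ = 1/√(1 - 0.82²) = 1.747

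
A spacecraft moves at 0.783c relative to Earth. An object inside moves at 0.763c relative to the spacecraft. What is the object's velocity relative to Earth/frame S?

u = (u' + v)/(1 + u'v/c²)
Numerator: 0.763 + 0.783 = 1.546
Denominator: 1 + 0.597429 = 1.597429
u = 1.546/1.597429 = 0.9678c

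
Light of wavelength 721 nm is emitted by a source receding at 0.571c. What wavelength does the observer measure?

β = 0.571
Wavelength Doppler factor = √(1.571/0.429) = √(3.662) = 1.914
λ_obs = 721 × 1.914 = 1380 nm (redshift)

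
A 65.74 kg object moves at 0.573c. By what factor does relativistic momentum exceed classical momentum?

p_rel = γmv, p_class = mv
Ratio = γ = 1/√(1 - 0.573²) = 1.220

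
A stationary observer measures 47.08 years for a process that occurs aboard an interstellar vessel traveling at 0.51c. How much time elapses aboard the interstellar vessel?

Dilated time Δt = 47.08 years
γ = 1/√(1 - 0.51²) = 1.1626
Δt₀ = Δt/γ = 47.08/1.1626 = 40.50 years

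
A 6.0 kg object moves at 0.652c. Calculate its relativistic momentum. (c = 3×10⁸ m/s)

γ = 1/√(1 - 0.652²) = 1.319
v = 0.652 × 3×10⁸ = 1.956×10⁸ m/s
p = γmv = 1.319 × 6.0 × 1.956×10⁸ = 1.548×10⁹ kg·m/s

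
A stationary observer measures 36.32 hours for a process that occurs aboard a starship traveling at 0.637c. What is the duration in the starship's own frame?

Dilated time Δt = 36.32 hours
γ = 1/√(1 - 0.637²) = 1.297
Δt₀ = Δt/γ = 36.32/1.297 = 28.00 hours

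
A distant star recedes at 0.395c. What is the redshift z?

β = 0.395
(1+β)/(1-β) = 1.395/0.605 = 2.3058
√(2.3058) = 1.5185
z = 1.5185 - 1 = 0.5185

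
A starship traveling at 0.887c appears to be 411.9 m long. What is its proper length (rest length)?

Contracted length L = 411.9 m
γ = 1/√(1 - 0.887²) = 2.1656
L₀ = γL = 2.1656 × 411.9 = 892.0 m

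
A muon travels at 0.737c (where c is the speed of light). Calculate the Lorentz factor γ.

v/c = 0.737, so (v/c)² = 0.543169
1 - (v/c)² = 0.456831
γ = 1/√(0.456831) = 1.480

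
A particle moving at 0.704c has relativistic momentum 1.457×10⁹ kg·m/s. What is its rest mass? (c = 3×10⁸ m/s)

γ = 1/√(1 - 0.704²) = 1.4081
v = 0.704 × 3×10⁸ = 2.112×10⁸ m/s
m = p/(γv) = 1.457×10⁹/(1.4081 × 2.112×10⁸) = 4.899 kg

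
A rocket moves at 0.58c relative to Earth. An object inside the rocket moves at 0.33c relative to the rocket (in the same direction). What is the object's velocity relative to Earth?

u = (u' + v)/(1 + u'v/c²)
Numerator: 0.33 + 0.58 = 0.91
Denominator: 1 + 0.1914 = 1.1914
u = 0.91/1.1914 = 0.7638c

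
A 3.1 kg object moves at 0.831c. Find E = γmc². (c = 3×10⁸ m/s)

γ = 1/√(1 - 0.831²) = 1.798
mc² = 3.1 × (3×10⁸)² = 2.790×10¹⁷ J
E = γmc² = 1.798 × 2.790×10¹⁷ = 5.016×10¹⁷ J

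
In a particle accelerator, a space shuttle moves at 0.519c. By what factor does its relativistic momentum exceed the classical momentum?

p_rel = γmv, p_class = mv
Ratio = γ = 1/√(1 - 0.519²)
= 1/√(0.730639) = 1.170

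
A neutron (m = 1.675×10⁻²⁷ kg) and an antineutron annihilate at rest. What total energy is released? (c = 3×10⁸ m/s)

Both particles have the same rest mass, so total mass = 2m
E = 2m·c² = 2 × 1.675×10⁻²⁷ × (3×10⁸)²
= 2 × 1.675×10⁻²⁷ × 9×10¹⁶
= 3.015×10⁻¹⁰ J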